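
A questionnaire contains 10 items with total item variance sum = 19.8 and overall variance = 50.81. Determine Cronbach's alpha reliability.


alpha = (k/(k-1)) * (1 - sum(si^2)/s_total^2)
= (10/9) * (1 - 19.8/50.81)
alpha = 0.6781

0.6781


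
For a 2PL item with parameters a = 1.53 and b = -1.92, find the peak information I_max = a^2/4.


For 2PL, max info at theta = b = -1.92
I_max = a^2 / 4 = 1.53^2 / 4
= 2.3409 / 4
I_max = 0.5852

0.5852


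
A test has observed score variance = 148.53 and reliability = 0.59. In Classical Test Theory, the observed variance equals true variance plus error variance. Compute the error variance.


var_true = rxx * var_obs = 0.59 * 148.53 = 87.6327
var_error = var_obs - var_true
var_error = 148.53 - 87.6327
var_error = 60.8973

60.8973


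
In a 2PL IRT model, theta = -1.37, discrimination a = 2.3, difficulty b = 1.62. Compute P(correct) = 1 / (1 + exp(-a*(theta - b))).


a*(theta - b) = 2.3 * (-1.37 - 1.62) = -6.877
exp(--6.877) = 969.7129
P = 1 / (1 + 969.7129)
P = 0.001

0.001


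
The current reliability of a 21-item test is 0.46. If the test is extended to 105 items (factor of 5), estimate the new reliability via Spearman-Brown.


r_new = (n * rxx) / (1 + (n-1) * rxx)
r_new = (5 * 0.46) / (1 + 4 * 0.46)
r_new = 2.3 / 2.84
r_new = 0.8099

0.8099


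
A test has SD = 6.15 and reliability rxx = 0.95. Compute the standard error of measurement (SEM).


SEM = SD * sqrt(1 - rxx)
SEM = 6.15 * sqrt(1 - 0.95)
SEM = 6.15 * sqrt(0.05) = 6.15 * 0.223607
SEM = 1.3752

1.3752


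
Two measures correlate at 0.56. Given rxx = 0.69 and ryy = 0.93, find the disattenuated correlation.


r_corrected = rxy / sqrt(rxx * ryy)
= 0.56 / sqrt(0.69 * 0.93)
= 0.56 / sqrt(0.6417)
= 0.56 / 0.801062
r_corrected = 0.6991

0.6991


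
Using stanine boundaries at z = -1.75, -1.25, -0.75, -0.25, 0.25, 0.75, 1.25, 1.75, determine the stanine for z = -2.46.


Stanine boundaries: [-1.75, -1.25, -0.75, -0.25, 0.25, 0.75, 1.25, 1.75]
z = -2.46
Check each boundary:
  z < -1.75
  z < -1.25
  z < -0.75
  z < -0.25
  z < 0.25
  z < 0.75
  z < 1.25
  z < 1.75
Highest qualifying boundary gives stanine = 1

1


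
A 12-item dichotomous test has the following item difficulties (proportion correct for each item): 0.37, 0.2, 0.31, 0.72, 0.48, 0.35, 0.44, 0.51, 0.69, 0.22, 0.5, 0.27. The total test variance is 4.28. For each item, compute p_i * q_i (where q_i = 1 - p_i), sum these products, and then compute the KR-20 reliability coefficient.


For each item, compute p_i * q_i:
  Item 1: 0.37 * 0.63 = 0.2331
  Item 2: 0.2 * 0.8 = 0.16
  Item 3: 0.31 * 0.69 = 0.2139
  Item 4: 0.72 * 0.28 = 0.2016
  Item 5: 0.48 * 0.52 = 0.2496
  Item 6: 0.35 * 0.65 = 0.2275
  Item 7: 0.44 * 0.56 = 0.2464
  Item 8: 0.51 * 0.49 = 0.2499
  Item 9: 0.69 * 0.31 = 0.2139
  Item 10: 0.22 * 0.78 = 0.1716
  Item 11: 0.5 * 0.5 = 0.25
  Item 12: 0.27 * 0.73 = 0.1971
Sum(p_i * q_i) = 0.2331 + 0.16 + 0.2139 + 0.2016 + 0.2496 + 0.2275 + 0.2464 + 0.2499 + 0.2139 + 0.1716 + 0.25 + 0.1971 = 2.6146
KR-20 = (k/(k-1)) * (1 - Sum(p_i*q_i) / Var_total)
= (12/11) * (1 - 2.6146/4.28)
= 1.0909 * 0.3891
KR-20 = 0.4245

0.4245


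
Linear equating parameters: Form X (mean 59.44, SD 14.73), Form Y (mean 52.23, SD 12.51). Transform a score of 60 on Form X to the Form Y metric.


slope = SD_Y / SD_X = 12.51 / 14.73 ~ 0.8493
intercept = mean_Y - slope * mean_X = 52.23 - (12.51 / 14.73) * 59.44 ~ 1.7484
Y = slope * X + intercept. To avoid rounding drift from the rounded slope/intercept, evaluate the equivalent form Y = mean_Y + SD_Y * (X - mean_X) / SD_X at full precision:
Y = 52.23 + 12.51 * (60 - 59.44) / 14.73
Y = 52.23 + 12.51 * 0.56 / 14.73
Y = 52.23 + 7.0056 / 14.73
Y = 52.23 + 0.4756
Y = 52.7056

52.7056


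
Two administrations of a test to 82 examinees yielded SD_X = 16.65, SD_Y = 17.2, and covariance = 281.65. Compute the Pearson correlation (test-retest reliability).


r = cov(X,Y) / (SD_X * SD_Y)
r = 281.65 / (16.65 * 17.2)
r = 281.65 / 286.38
r = 0.9835

0.9835


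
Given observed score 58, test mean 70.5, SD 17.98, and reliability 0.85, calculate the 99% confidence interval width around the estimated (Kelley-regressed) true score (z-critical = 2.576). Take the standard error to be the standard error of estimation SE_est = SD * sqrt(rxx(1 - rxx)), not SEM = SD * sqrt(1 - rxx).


True score estimate = 0.85*58 + 0.15*70.5 = 59.875
SE_est = SD * sqrt(rxx * (1 - rxx)) = 17.98 * sqrt(0.85 * 0.15) = 17.98 * sqrt(0.1275) = 6.420144
CI = T_est +/- z * SE_est, so width = 2 * z * SE_est = 2 * 2.576 * 6.420144
Width = 33.0766

33.0766


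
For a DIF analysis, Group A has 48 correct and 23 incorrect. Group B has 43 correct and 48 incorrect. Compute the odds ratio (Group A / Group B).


Odds_A = 48/23 = 2.087
Odds_B = 43/48 = 0.8958
OR = Odds_A / Odds_B = 2.087 / 0.8958
Exactly, OR = (48 * 48) / (23 * 43) = 2304 / 989
OR = 2.3296

2.3296


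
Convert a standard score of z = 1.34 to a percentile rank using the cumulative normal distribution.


CDF(z) = 0.5 * (1 + erf(z/sqrt(2)))
erf(0.9475) = 0.8198
CDF = 0.9099
Percentile rank = 0.9099 * 100 = 90.99

90.99


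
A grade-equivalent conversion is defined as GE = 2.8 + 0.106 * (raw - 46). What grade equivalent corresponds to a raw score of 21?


raw - median = 21 - 46 = -25
slope * diff = 0.106 * -25 = -2.65
GE = 2.8 + -2.65
GE = 0.15

0.15


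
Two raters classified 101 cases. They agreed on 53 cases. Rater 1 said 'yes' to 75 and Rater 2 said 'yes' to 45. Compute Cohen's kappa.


P_o = 53/101 = 0.524752
P_e = (75*45 + 26*56) / 10201 = 0.473581
kappa = (P_o - P_e) / (1 - P_e)
kappa = (0.524752 - 0.473581) / (1 - 0.473581)
kappa = 0.0972

0.0972


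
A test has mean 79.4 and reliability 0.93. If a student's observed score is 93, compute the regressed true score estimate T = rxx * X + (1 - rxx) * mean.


T_est = rxx * X + (1 - rxx) * mean
T_est = 0.93 * 93 + 0.07 * 79.4
T_est = 86.49 + 5.558
T_est = 92.048

92.048


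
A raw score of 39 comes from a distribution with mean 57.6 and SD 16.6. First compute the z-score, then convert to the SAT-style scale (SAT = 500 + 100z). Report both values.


z = (X - mean) / SD = (39 - 57.6) / 16.6
z = -18.6 / 16.6
z = -1.1205
SAT-scale = SAT = 500 + 100z
Carry z at full precision (z = -18.6 / 16.6) into the conversion:
SAT-scale = 500 + 100 * (-18.6 / 16.6) = 500 + -1860 / 16.6
SAT-scale = 500 + -112.0482
SAT-scale = 387.9518

387.9518


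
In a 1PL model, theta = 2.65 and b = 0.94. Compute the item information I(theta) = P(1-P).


P = 1/(1+exp(-(2.65-0.94))) = 0.8468
I = P*(1-P) = 0.8468 * 0.1532
I = 0.1297

0.1297


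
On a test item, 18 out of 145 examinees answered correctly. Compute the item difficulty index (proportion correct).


Item difficulty p = number correct / total examinees
p = 18 / 145
p = 0.1241

0.1241


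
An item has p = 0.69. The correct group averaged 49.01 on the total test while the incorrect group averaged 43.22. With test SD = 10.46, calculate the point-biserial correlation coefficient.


q = 1 - p = 0.31
rpb = ((M1 - M0) / SD) * sqrt(p * q)
rpb = ((49.01 - 43.22) / 10.46) * sqrt(0.69 * 0.31)
rpb = 0.256

0.256


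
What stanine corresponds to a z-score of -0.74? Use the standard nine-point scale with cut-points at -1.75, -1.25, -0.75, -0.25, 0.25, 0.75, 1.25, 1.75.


Stanine boundaries: [-1.75, -1.25, -0.75, -0.25, 0.25, 0.75, 1.25, 1.75]
z = -0.74
Check each boundary:
  z >= -1.75 -> could be stanine 2
  z >= -1.25 -> could be stanine 3
  z >= -0.75 -> could be stanine 4
  z < -0.25
  z < 0.25
  z < 0.75
  z < 1.25
  z < 1.75
Highest qualifying boundary gives stanine = 4

4


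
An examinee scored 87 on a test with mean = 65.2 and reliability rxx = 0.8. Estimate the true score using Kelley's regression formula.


T_est = rxx * X + (1 - rxx) * mean
T_est = 0.8 * 87 + 0.2 * 65.2
T_est = 69.6 + 13.04
T_est = 82.64

82.64


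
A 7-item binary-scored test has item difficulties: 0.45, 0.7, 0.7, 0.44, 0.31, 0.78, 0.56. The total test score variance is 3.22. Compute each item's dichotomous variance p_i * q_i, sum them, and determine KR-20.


For each item, compute p_i * q_i:
  Item 1: 0.45 * 0.55 = 0.2475
  Item 2: 0.7 * 0.3 = 0.21
  Item 3: 0.7 * 0.3 = 0.21
  Item 4: 0.44 * 0.56 = 0.2464
  Item 5: 0.31 * 0.69 = 0.2139
  Item 6: 0.78 * 0.22 = 0.1716
  Item 7: 0.56 * 0.44 = 0.2464
Sum(p_i * q_i) = 0.2475 + 0.21 + 0.21 + 0.2464 + 0.2139 + 0.1716 + 0.2464 = 1.5458
KR-20 = (k/(k-1)) * (1 - Sum(p_i*q_i) / Var_total)
= (7/6) * (1 - 1.5458/3.22)
= 1.1667 * 0.5199
KR-20 = 0.6066

0.6066


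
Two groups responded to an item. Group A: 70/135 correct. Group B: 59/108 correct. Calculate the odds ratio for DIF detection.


Odds_A = 70/65 = 1.0769
Odds_B = 59/49 = 1.2041
OR = Odds_A / Odds_B = 1.0769 / 1.2041
Exactly, OR = (70 * 49) / (65 * 59) = 3430 / 3835
OR = 0.8944

0.8944


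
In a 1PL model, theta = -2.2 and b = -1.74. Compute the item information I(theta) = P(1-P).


P = 1/(1+exp(-(-2.2--1.74))) = 0.387
I = P*(1-P) = 0.387 * 0.613
I = 0.2372

0.2372


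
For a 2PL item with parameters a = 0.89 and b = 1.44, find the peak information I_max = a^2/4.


For 2PL, max info at theta = b = 1.44
I_max = a^2 / 4 = 0.89^2 / 4
= 0.7921 / 4
I_max = 0.198

0.198


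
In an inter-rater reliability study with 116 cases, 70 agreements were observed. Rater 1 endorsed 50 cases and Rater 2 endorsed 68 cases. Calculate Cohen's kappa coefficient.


P_o = 70/116 = 0.603448
P_e = (50*68 + 66*48) / 13456 = 0.488109
kappa = (P_o - P_e) / (1 - P_e)
kappa = (0.603448 - 0.488109) / (1 - 0.488109)
kappa = 0.2253

0.2253


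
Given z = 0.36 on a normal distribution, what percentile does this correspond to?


CDF(z) = 0.5 * (1 + erf(z/sqrt(2)))
erf(0.2546) = 0.2812
CDF = 0.6406
Percentile rank = 0.6406 * 100 = 64.06

64.06


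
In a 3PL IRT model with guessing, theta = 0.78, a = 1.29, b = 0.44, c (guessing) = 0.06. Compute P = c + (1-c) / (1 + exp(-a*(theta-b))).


logit = 1.29*(0.78 - 0.44) = 0.4386
P* = 1/(1 + exp(-0.4386)) = 0.6079
P = 0.06 + (1 - 0.06) * 0.6079
P = 0.6314

0.6314


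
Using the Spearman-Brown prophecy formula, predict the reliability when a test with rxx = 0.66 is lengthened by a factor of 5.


r_new = (n * rxx) / (1 + (n-1) * rxx)
r_new = (5 * 0.66) / (1 + 4 * 0.66)
r_new = 3.3 / 3.64
r_new = 0.9066

0.9066


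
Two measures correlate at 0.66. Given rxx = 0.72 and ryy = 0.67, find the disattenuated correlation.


r_corrected = rxy / sqrt(rxx * ryy)
= 0.66 / sqrt(0.72 * 0.67)
= 0.66 / sqrt(0.4824)
= 0.66 / 0.69455
r_corrected = 0.9503

0.9503


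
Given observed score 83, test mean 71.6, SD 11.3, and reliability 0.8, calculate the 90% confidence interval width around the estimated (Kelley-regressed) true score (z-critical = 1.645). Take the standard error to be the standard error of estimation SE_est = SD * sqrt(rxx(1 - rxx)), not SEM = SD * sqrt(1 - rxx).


True score estimate = 0.8*83 + 0.2*71.6 = 80.72
SE_est = SD * sqrt(rxx * (1 - rxx)) = 11.3 * sqrt(0.8 * 0.2) = 11.3 * sqrt(0.16) = 4.52
CI = T_est +/- z * SE_est, so width = 2 * z * SE_est = 2 * 1.645 * 4.52
Width = 14.8708

14.8708


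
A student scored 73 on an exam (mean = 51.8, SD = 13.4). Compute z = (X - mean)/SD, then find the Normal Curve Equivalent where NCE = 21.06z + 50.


z = (X - mean) / SD = (73 - 51.8) / 13.4
z = 21.2 / 13.4
z = 1.5821
NCE = NCE = 21.06z + 50
Carry z at full precision (z = 21.2 / 13.4) into the conversion:
NCE = 21.06 * (21.2 / 13.4) + 50 = 446.472 / 13.4 + 50
NCE = 33.3188 + 50
NCE = 83.3188

83.3188


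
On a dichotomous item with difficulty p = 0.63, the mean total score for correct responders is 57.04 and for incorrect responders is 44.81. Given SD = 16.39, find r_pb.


q = 1 - p = 0.37
rpb = ((M1 - M0) / SD) * sqrt(p * q)
rpb = ((57.04 - 44.81) / 16.39) * sqrt(0.63 * 0.37)
rpb = 0.3603

0.3603


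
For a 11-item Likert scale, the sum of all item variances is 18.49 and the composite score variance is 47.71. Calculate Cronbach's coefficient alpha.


alpha = (k/(k-1)) * (1 - sum(si^2)/s_total^2)
= (11/10) * (1 - 18.49/47.71)
alpha = 0.6737

0.6737


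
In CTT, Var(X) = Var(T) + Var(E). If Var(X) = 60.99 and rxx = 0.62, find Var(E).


var_true = rxx * var_obs = 0.62 * 60.99 = 37.8138
var_error = var_obs - var_true
var_error = 60.99 - 37.8138
var_error = 23.1762

23.1762


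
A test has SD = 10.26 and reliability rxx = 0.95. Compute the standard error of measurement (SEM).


SEM = SD * sqrt(1 - rxx)
SEM = 10.26 * sqrt(1 - 0.95)
SEM = 10.26 * sqrt(0.05) = 10.26 * 0.223607
SEM = 2.2942

2.2942


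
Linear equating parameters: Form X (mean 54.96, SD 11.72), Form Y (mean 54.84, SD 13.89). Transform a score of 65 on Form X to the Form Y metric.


slope = SD_Y / SD_X = 13.89 / 11.72 ~ 1.1852
intercept = mean_Y - slope * mean_X = 54.84 - (13.89 / 11.72) * 54.96 ~ -10.296
Y = slope * X + intercept. To avoid rounding drift from the rounded slope/intercept, evaluate the equivalent form Y = mean_Y + SD_Y * (X - mean_X) / SD_X at full precision:
Y = 54.84 + 13.89 * (65 - 54.96) / 11.72
Y = 54.84 + 13.89 * 10.04 / 11.72
Y = 54.84 + 139.4556 / 11.72
Y = 54.84 + 11.8989
Y = 66.7389

66.7389


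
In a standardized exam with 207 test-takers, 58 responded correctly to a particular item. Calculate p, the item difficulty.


Item difficulty p = number correct / total examinees
p = 58 / 207
p = 0.2802

0.2802


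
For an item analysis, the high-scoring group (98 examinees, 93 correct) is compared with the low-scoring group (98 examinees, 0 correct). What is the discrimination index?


p_upper = 93/98 = 0.949
p_lower = 0/98 = 0.0
D = 0.949 - 0.0 = 0.949

0.949


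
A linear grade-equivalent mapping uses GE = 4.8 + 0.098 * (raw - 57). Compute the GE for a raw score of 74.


raw - median = 74 - 57 = 17
slope * diff = 0.098 * 17 = 1.666
GE = 4.8 + 1.666
GE = 6.466

6.466


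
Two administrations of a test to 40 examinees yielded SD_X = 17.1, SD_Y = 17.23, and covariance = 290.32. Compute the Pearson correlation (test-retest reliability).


r = cov(X,Y) / (SD_X * SD_Y)
r = 290.32 / (17.1 * 17.23)
r = 290.32 / 294.633
r = 0.9854

0.9854


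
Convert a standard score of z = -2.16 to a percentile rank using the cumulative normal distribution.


CDF(z) = 0.5 * (1 + erf(z/sqrt(2)))
erf(-1.5274) = -0.9692
CDF = 0.0154
Percentile rank = 0.0154 * 100 = 1.54

1.54


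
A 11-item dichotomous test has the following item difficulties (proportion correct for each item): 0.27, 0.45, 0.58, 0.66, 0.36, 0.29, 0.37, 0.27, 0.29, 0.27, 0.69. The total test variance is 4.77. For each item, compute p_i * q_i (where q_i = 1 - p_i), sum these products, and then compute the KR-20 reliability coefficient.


For each item, compute p_i * q_i:
  Item 1: 0.27 * 0.73 = 0.1971
  Item 2: 0.45 * 0.55 = 0.2475
  Item 3: 0.58 * 0.42 = 0.2436
  Item 4: 0.66 * 0.34 = 0.2244
  Item 5: 0.36 * 0.64 = 0.2304
  Item 6: 0.29 * 0.71 = 0.2059
  Item 7: 0.37 * 0.63 = 0.2331
  Item 8: 0.27 * 0.73 = 0.1971
  Item 9: 0.29 * 0.71 = 0.2059
  Item 10: 0.27 * 0.73 = 0.1971
  Item 11: 0.69 * 0.31 = 0.2139
Sum(p_i * q_i) = 0.1971 + 0.2475 + 0.2436 + 0.2244 + 0.2304 + 0.2059 + 0.2331 + 0.1971 + 0.2059 + 0.1971 + 0.2139 = 2.396
KR-20 = (k/(k-1)) * (1 - Sum(p_i*q_i) / Var_total)
= (11/10) * (1 - 2.396/4.77)
= 1.1 * 0.4977
KR-20 = 0.5475

0.5475


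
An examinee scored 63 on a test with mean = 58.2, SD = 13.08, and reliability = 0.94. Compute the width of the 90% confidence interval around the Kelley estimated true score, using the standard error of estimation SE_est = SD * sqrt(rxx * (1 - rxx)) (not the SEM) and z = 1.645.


True score estimate = 0.94*63 + 0.06*58.2 = 62.712
SE_est = SD * sqrt(rxx * (1 - rxx)) = 13.08 * sqrt(0.94 * 0.06) = 13.08 * sqrt(0.0564) = 3.106328
CI = T_est +/- z * SE_est, so width = 2 * z * SE_est = 2 * 1.645 * 3.106328
Width = 10.2198

10.2198


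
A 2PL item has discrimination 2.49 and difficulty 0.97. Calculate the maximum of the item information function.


For 2PL, max info at theta = b = 0.97
I_max = a^2 / 4 = 2.49^2 / 4
= 6.2001 / 4
I_max = 1.55

1.55


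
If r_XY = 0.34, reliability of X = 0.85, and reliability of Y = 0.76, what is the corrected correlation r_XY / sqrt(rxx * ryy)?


r_corrected = rxy / sqrt(rxx * ryy)
= 0.34 / sqrt(0.85 * 0.76)
= 0.34 / sqrt(0.646)
= 0.34 / 0.803741
r_corrected = 0.423

0.423


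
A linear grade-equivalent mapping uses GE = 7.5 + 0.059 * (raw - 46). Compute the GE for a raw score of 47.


raw - median = 47 - 46 = 1
slope * diff = 0.059 * 1 = 0.059
GE = 7.5 + 0.059
GE = 7.559

7.559


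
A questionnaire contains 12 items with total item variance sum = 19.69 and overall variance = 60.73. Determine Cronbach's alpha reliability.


alpha = (k/(k-1)) * (1 - sum(si^2)/s_total^2)
= (12/11) * (1 - 19.69/60.73)
alpha = 0.7372

0.7372


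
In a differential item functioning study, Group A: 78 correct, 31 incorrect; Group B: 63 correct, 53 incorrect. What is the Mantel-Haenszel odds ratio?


Odds_A = 78/31 = 2.5161
Odds_B = 63/53 = 1.1887
OR = Odds_A / Odds_B = 2.5161 / 1.1887
Exactly, OR = (78 * 53) / (31 * 63) = 4134 / 1953
OR = 2.1167

2.1167


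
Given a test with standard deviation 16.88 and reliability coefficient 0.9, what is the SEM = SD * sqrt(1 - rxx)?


SEM = SD * sqrt(1 - rxx)
SEM = 16.88 * sqrt(1 - 0.9)
SEM = 16.88 * sqrt(0.1) = 16.88 * 0.316228
SEM = 5.3379

5.3379


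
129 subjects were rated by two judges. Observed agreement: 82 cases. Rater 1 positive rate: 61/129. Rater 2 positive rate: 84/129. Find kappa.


P_o = 82/129 = 0.635659
P_e = (61*84 + 68*45) / 16641 = 0.491797
kappa = (P_o - P_e) / (1 - P_e)
kappa = (0.635659 - 0.491797) / (1 - 0.491797)
kappa = 0.2831

0.2831


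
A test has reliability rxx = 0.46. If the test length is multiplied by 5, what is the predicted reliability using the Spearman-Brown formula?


r_new = (n * rxx) / (1 + (n-1) * rxx)
r_new = (5 * 0.46) / (1 + 4 * 0.46)
r_new = 2.3 / 2.84
r_new = 0.8099

0.8099


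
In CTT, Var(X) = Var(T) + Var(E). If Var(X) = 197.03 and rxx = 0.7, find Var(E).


var_true = rxx * var_obs = 0.7 * 197.03 = 137.921
var_error = var_obs - var_true
var_error = 197.03 - 137.921
var_error = 59.109

59.109


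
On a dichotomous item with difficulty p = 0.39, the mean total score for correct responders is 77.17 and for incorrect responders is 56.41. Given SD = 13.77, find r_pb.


q = 1 - p = 0.61
rpb = ((M1 - M0) / SD) * sqrt(p * q)
rpb = ((77.17 - 56.41) / 13.77) * sqrt(0.39 * 0.61)
rpb = 0.7353

0.7353


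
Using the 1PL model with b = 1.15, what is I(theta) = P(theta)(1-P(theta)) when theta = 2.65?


P = 1/(1+exp(-(2.65-1.15))) = 0.8176
I = P*(1-P) = 0.8176 * 0.1824
I = 0.1491

0.1491


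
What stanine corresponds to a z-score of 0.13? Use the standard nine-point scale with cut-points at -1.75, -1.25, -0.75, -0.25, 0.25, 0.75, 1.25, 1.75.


Stanine boundaries: [-1.75, -1.25, -0.75, -0.25, 0.25, 0.75, 1.25, 1.75]
z = 0.13
Check each boundary:
  z >= -1.75 -> could be stanine 2
  z >= -1.25 -> could be stanine 3
  z >= -0.75 -> could be stanine 4
  z >= -0.25 -> could be stanine 5
  z < 0.25
  z < 0.75
  z < 1.25
  z < 1.75
Highest qualifying boundary gives stanine = 5

5


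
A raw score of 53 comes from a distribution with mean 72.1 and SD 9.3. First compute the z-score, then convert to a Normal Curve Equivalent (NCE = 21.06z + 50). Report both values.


z = (X - mean) / SD = (53 - 72.1) / 9.3
z = -19.1 / 9.3
z = -2.0538
NCE = NCE = 21.06z + 50
Carry z at full precision (z = -19.1 / 9.3) into the conversion:
NCE = 21.06 * (-19.1 / 9.3) + 50 = -402.246 / 9.3 + 50
NCE = -43.2523 + 50
NCE = 6.7477

6.7477


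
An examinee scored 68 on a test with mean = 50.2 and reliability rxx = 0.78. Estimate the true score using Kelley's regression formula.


T_est = rxx * X + (1 - rxx) * mean
T_est = 0.78 * 68 + 0.22 * 50.2
T_est = 53.04 + 11.044
T_est = 64.084

64.084


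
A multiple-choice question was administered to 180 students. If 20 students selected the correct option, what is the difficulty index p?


Item difficulty p = number correct / total examinees
p = 20 / 180
p = 0.1111

0.1111


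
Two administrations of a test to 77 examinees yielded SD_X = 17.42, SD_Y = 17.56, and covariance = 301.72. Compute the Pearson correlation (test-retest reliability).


r = cov(X,Y) / (SD_X * SD_Y)
r = 301.72 / (17.42 * 17.56)
r = 301.72 / 305.8952
r = 0.9864

0.9864


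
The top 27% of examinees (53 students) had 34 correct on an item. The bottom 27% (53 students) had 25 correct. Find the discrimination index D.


p_upper = 34/53 = 0.6415
p_lower = 25/53 = 0.4717
D = 0.6415 - 0.4717 = 0.1698

0.1698


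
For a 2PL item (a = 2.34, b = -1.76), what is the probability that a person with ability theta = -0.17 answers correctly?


a*(theta - b) = 2.34 * (-0.17 - -1.76) = 3.7206
exp(-3.7206) = 0.0242
P = 1 / (1 + 0.0242)
P = 0.9764

0.9764


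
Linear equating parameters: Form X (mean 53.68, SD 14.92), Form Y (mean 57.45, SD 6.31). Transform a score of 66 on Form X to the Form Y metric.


slope = SD_Y / SD_X = 6.31 / 14.92 ~ 0.4229
intercept = mean_Y - slope * mean_X = 57.45 - (6.31 / 14.92) * 53.68 ~ 34.7475
Y = slope * X + intercept. To avoid rounding drift from the rounded slope/intercept, evaluate the equivalent form Y = mean_Y + SD_Y * (X - mean_X) / SD_X at full precision:
Y = 57.45 + 6.31 * (66 - 53.68) / 14.92
Y = 57.45 + 6.31 * 12.32 / 14.92
Y = 57.45 + 77.7392 / 14.92
Y = 57.45 + 5.2104
Y = 62.6604

62.6604


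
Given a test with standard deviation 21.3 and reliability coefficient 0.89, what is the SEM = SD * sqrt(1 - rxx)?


SEM = SD * sqrt(1 - rxx)
SEM = 21.3 * sqrt(1 - 0.89)
SEM = 21.3 * sqrt(0.11) = 21.3 * 0.331662
SEM = 7.0644

7.0644


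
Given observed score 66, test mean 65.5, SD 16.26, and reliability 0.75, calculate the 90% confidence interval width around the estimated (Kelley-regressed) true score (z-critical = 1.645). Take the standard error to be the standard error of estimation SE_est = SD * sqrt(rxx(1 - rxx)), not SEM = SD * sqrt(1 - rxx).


True score estimate = 0.75*66 + 0.25*65.5 = 65.875
SE_est = SD * sqrt(rxx * (1 - rxx)) = 16.26 * sqrt(0.75 * 0.25) = 16.26 * sqrt(0.1875) = 7.040787
CI = T_est +/- z * SE_est, so width = 2 * z * SE_est = 2 * 1.645 * 7.040787
Width = 23.1642

23.1642


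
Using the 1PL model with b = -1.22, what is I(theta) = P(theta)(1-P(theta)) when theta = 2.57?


P = 1/(1+exp(-(2.57--1.22))) = 0.9779
I = P*(1-P) = 0.9779 * 0.0221
I = 0.0216

0.0216


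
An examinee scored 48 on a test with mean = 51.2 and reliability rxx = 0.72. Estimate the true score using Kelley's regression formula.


T_est = rxx * X + (1 - rxx) * mean
T_est = 0.72 * 48 + 0.28 * 51.2
T_est = 34.56 + 14.336
T_est = 48.896

48.896


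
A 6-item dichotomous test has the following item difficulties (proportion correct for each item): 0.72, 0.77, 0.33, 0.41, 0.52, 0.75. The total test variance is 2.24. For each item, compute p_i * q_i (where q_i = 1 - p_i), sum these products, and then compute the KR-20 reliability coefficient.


For each item, compute p_i * q_i:
  Item 1: 0.72 * 0.28 = 0.2016
  Item 2: 0.77 * 0.23 = 0.1771
  Item 3: 0.33 * 0.67 = 0.2211
  Item 4: 0.41 * 0.59 = 0.2419
  Item 5: 0.52 * 0.48 = 0.2496
  Item 6: 0.75 * 0.25 = 0.1875
Sum(p_i * q_i) = 0.2016 + 0.1771 + 0.2211 + 0.2419 + 0.2496 + 0.1875 = 1.2788
KR-20 = (k/(k-1)) * (1 - Sum(p_i*q_i) / Var_total)
= (6/5) * (1 - 1.2788/2.24)
= 1.2 * 0.4291
KR-20 = 0.5149

0.5149


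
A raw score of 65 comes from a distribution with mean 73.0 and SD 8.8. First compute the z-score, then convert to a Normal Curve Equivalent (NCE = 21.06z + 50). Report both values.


z = (X - mean) / SD = (65 - 73.0) / 8.8
z = -8.0 / 8.8
z = -0.9091
NCE = NCE = 21.06z + 50
Carry z at full precision (z = -8.0 / 8.8) into the conversion:
NCE = 21.06 * (-8.0 / 8.8) + 50 = -168.48 / 8.8 + 50
NCE = -19.1455 + 50
NCE = 30.8545

30.8545


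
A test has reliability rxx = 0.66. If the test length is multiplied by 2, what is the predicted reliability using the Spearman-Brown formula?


r_new = (n * rxx) / (1 + (n-1) * rxx)
r_new = (2 * 0.66) / (1 + 1 * 0.66)
r_new = 1.32 / 1.66
r_new = 0.7952

0.7952


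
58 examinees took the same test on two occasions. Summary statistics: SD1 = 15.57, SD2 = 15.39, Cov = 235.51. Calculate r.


r = cov(X,Y) / (SD_X * SD_Y)
r = 235.51 / (15.57 * 15.39)
r = 235.51 / 239.6223
r = 0.9828

0.9828


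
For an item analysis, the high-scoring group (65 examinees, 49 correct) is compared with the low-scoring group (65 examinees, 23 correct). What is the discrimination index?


p_upper = 49/65 = 0.7538
p_lower = 23/65 = 0.3538
D = 0.7538 - 0.3538 = 0.4

0.4


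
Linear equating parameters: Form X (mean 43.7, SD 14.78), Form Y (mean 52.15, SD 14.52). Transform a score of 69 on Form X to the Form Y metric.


slope = SD_Y / SD_X = 14.52 / 14.78 ~ 0.9824
intercept = mean_Y - slope * mean_X = 52.15 - (14.52 / 14.78) * 43.7 ~ 9.2187
Y = slope * X + intercept. To avoid rounding drift from the rounded slope/intercept, evaluate the equivalent form Y = mean_Y + SD_Y * (X - mean_X) / SD_X at full precision:
Y = 52.15 + 14.52 * (69 - 43.7) / 14.78
Y = 52.15 + 14.52 * 25.3 / 14.78
Y = 52.15 + 367.356 / 14.78
Y = 52.15 + 24.8549
Y = 77.0049

77.0049


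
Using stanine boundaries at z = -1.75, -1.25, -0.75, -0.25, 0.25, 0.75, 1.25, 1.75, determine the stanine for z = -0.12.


Stanine boundaries: [-1.75, -1.25, -0.75, -0.25, 0.25, 0.75, 1.25, 1.75]
z = -0.12
Check each boundary:
  z >= -1.75 -> could be stanine 2
  z >= -1.25 -> could be stanine 3
  z >= -0.75 -> could be stanine 4
  z >= -0.25 -> could be stanine 5
  z < 0.25
  z < 0.75
  z < 1.25
  z < 1.75
Highest qualifying boundary gives stanine = 5

5


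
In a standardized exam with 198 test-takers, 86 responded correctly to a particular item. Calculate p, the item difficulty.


Item difficulty p = number correct / total examinees
p = 86 / 198
p = 0.4343

0.4343


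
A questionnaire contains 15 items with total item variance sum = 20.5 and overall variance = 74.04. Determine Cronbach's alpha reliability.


alpha = (k/(k-1)) * (1 - sum(si^2)/s_total^2)
= (15/14) * (1 - 20.5/74.04)
alpha = 0.7748

0.7748


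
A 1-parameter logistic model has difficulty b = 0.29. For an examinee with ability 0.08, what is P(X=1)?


theta - b = 0.08 - 0.29 = -0.21
exp(-(theta - b)) = exp(0.21) = 1.2337
P = 1 / (1 + 1.2337)
P = 0.4477

0.4477


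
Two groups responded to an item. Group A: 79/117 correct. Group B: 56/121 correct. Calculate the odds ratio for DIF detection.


Odds_A = 79/38 = 2.0789
Odds_B = 56/65 = 0.8615
OR = Odds_A / Odds_B = 2.0789 / 0.8615
Exactly, OR = (79 * 65) / (38 * 56) = 5135 / 2128
OR = 2.4131

2.4131


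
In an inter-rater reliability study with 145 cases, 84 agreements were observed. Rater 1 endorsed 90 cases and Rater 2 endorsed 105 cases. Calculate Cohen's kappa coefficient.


P_o = 84/145 = 0.57931
P_e = (90*105 + 55*40) / 21025 = 0.554102
kappa = (P_o - P_e) / (1 - P_e)
kappa = (0.57931 - 0.554102) / (1 - 0.554102)
kappa = 0.0565

0.0565


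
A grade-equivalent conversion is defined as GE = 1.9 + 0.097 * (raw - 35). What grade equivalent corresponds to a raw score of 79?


raw - median = 79 - 35 = 44
slope * diff = 0.097 * 44 = 4.268
GE = 1.9 + 4.268
GE = 6.168

6.168


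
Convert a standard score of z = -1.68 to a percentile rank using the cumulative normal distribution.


CDF(z) = 0.5 * (1 + erf(z/sqrt(2)))
erf(-1.1879) = -0.907
CDF = 0.0465
Percentile rank = 0.0465 * 100 = 4.65

4.65


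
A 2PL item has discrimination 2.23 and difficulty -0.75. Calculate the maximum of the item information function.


For 2PL, max info at theta = b = -0.75
I_max = a^2 / 4 = 2.23^2 / 4
= 4.9729 / 4
I_max = 1.2432

1.2432


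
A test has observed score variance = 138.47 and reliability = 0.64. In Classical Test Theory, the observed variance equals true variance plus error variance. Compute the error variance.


var_true = rxx * var_obs = 0.64 * 138.47 = 88.6208
var_error = var_obs - var_true
var_error = 138.47 - 88.6208
var_error = 49.8492

49.8492


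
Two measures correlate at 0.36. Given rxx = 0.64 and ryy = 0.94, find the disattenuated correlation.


r_corrected = rxy / sqrt(rxx * ryy)
= 0.36 / sqrt(0.64 * 0.94)
= 0.36 / sqrt(0.6016)
= 0.36 / 0.775629
r_corrected = 0.4641

0.4641


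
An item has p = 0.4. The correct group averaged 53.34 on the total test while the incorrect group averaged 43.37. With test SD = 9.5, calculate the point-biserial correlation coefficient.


q = 1 - p = 0.6
rpb = ((M1 - M0) / SD) * sqrt(p * q)
rpb = ((53.34 - 43.37) / 9.5) * sqrt(0.4 * 0.6)
rpb = 0.5141

0.5141


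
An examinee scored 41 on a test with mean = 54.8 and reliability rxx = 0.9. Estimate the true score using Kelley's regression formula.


T_est = rxx * X + (1 - rxx) * mean
T_est = 0.9 * 41 + 0.1 * 54.8
T_est = 36.9 + 5.48
T_est = 42.38

42.38


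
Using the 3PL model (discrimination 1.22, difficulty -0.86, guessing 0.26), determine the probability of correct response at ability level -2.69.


logit = 1.22*(-2.69 - -0.86) = -2.2326
P* = 1/(1 + exp(--2.2326)) = 0.0969
P = 0.26 + (1 - 0.26) * 0.0969
P = 0.3317

0.3317


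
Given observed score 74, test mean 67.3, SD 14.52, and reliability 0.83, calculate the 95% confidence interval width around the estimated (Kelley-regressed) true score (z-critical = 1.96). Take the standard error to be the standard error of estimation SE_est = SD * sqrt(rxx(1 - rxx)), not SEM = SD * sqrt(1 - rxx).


True score estimate = 0.83*74 + 0.17*67.3 = 72.861
SE_est = SD * sqrt(rxx * (1 - rxx)) = 14.52 * sqrt(0.83 * 0.17) = 14.52 * sqrt(0.1411) = 5.454188
CI = T_est +/- z * SE_est, so width = 2 * z * SE_est = 2 * 1.96 * 5.454188
Width = 21.3804

21.3804


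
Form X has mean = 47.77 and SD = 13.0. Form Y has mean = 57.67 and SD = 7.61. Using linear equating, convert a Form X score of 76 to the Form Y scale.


slope = SD_Y / SD_X = 7.61 / 13.0 ~ 0.5854
intercept = mean_Y - slope * mean_X = 57.67 - (7.61 / 13.0) * 47.77 ~ 29.7062
Y = slope * X + intercept. To avoid rounding drift from the rounded slope/intercept, evaluate the equivalent form Y = mean_Y + SD_Y * (X - mean_X) / SD_X at full precision:
Y = 57.67 + 7.61 * (76 - 47.77) / 13.0
Y = 57.67 + 7.61 * 28.23 / 13.0
Y = 57.67 + 214.8303 / 13.0
Y = 57.67 + 16.5254
Y = 74.1954

74.1954


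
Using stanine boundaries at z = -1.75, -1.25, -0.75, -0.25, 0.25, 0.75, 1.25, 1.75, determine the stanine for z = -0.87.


Stanine boundaries: [-1.75, -1.25, -0.75, -0.25, 0.25, 0.75, 1.25, 1.75]
z = -0.87
Check each boundary:
  z >= -1.75 -> could be stanine 2
  z >= -1.25 -> could be stanine 3
  z < -0.75
  z < -0.25
  z < 0.25
  z < 0.75
  z < 1.25
  z < 1.75
Highest qualifying boundary gives stanine = 3

3


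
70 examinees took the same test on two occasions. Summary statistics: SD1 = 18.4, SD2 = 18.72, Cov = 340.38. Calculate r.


r = cov(X,Y) / (SD_X * SD_Y)
r = 340.38 / (18.4 * 18.72)
r = 340.38 / 344.448
r = 0.9882

0.9882


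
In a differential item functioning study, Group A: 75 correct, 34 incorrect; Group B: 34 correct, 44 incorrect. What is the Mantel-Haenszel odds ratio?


Odds_A = 75/34 = 2.2059
Odds_B = 34/44 = 0.7727
OR = Odds_A / Odds_B = 2.2059 / 0.7727
Exactly, OR = (75 * 44) / (34 * 34) = 3300 / 1156
OR = 2.8547

2.8547


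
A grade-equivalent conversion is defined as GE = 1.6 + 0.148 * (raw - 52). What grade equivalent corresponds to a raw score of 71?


raw - median = 71 - 52 = 19
slope * diff = 0.148 * 19 = 2.812
GE = 1.6 + 2.812
GE = 4.412

4.412


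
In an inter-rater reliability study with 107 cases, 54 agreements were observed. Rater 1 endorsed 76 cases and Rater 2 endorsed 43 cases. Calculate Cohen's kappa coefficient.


P_o = 54/107 = 0.504673
P_e = (76*43 + 31*64) / 11449 = 0.45873
kappa = (P_o - P_e) / (1 - P_e)
kappa = (0.504673 - 0.45873) / (1 - 0.45873)
kappa = 0.0849

0.0849


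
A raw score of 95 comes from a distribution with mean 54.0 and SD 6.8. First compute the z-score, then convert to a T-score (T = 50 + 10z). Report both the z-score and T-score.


z = (X - mean) / SD = (95 - 54.0) / 6.8
z = 41.0 / 6.8
z = 6.0294
T-score = T = 50 + 10z
Carry z at full precision (z = 41.0 / 6.8) into the conversion:
T-score = 50 + 10 * (41.0 / 6.8) = 50 + 410 / 6.8
T-score = 50 + 60.2941
T-score = 110.2941

110.2941


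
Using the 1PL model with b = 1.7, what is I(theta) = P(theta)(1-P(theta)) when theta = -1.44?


P = 1/(1+exp(-(-1.44-1.7))) = 0.0415
I = P*(1-P) = 0.0415 * 0.9585
I = 0.0398

0.0398


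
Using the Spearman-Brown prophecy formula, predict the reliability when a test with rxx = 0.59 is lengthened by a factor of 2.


r_new = (n * rxx) / (1 + (n-1) * rxx)
r_new = (2 * 0.59) / (1 + 1 * 0.59)
r_new = 1.18 / 1.59
r_new = 0.7421

0.7421


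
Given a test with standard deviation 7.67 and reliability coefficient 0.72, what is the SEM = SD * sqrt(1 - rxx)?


SEM = SD * sqrt(1 - rxx)
SEM = 7.67 * sqrt(1 - 0.72)
SEM = 7.67 * sqrt(0.28) = 7.67 * 0.52915
SEM = 4.0586

4.0586


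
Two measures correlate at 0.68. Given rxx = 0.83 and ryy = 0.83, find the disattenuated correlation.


r_corrected = rxy / sqrt(rxx * ryy)
= 0.68 / sqrt(0.83 * 0.83)
= 0.68 / sqrt(0.6889)
= 0.68 / 0.83
r_corrected = 0.8193

0.8193


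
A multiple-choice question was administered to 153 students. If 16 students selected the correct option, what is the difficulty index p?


Item difficulty p = number correct / total examinees
p = 16 / 153
p = 0.1046

0.1046


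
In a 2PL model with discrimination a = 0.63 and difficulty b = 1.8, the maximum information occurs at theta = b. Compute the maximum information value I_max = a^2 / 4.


For 2PL, max info at theta = b = 1.8
I_max = a^2 / 4 = 0.63^2 / 4
= 0.3969 / 4
I_max = 0.0992

0.0992


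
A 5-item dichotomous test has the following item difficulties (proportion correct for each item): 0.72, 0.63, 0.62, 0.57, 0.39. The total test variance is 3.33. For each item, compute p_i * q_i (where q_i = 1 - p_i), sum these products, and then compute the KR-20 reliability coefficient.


For each item, compute p_i * q_i:
  Item 1: 0.72 * 0.28 = 0.2016
  Item 2: 0.63 * 0.37 = 0.2331
  Item 3: 0.62 * 0.38 = 0.2356
  Item 4: 0.57 * 0.43 = 0.2451
  Item 5: 0.39 * 0.61 = 0.2379
Sum(p_i * q_i) = 0.2016 + 0.2331 + 0.2356 + 0.2451 + 0.2379 = 1.1533
KR-20 = (k/(k-1)) * (1 - Sum(p_i*q_i) / Var_total)
= (5/4) * (1 - 1.1533/3.33)
= 1.25 * 0.6537
KR-20 = 0.8171

0.8171


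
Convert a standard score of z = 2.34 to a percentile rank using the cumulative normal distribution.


CDF(z) = 0.5 * (1 + erf(z/sqrt(2)))
erf(1.6546) = 0.9807
CDF = 0.9904
Percentile rank = 0.9904 * 100 = 99.04

99.04


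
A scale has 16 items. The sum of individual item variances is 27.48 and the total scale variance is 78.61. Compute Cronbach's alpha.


alpha = (k/(k-1)) * (1 - sum(si^2)/s_total^2)
= (16/15) * (1 - 27.48/78.61)
alpha = 0.6938

0.6938


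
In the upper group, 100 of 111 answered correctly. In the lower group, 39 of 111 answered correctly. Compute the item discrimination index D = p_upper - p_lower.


p_upper = 100/111 = 0.9009
p_lower = 39/111 = 0.3514
D = 0.9009 - 0.3514 = 0.5495

0.5495


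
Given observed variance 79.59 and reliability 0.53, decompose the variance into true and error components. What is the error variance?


var_true = rxx * var_obs = 0.53 * 79.59 = 42.1827
var_error = var_obs - var_true
var_error = 79.59 - 42.1827
var_error = 37.4073

37.4073


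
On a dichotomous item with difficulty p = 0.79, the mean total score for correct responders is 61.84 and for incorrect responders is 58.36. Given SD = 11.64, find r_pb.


q = 1 - p = 0.21
rpb = ((M1 - M0) / SD) * sqrt(p * q)
rpb = ((61.84 - 58.36) / 11.64) * sqrt(0.79 * 0.21)
rpb = 0.1218

0.1218


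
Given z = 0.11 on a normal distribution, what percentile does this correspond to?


CDF(z) = 0.5 * (1 + erf(z/sqrt(2)))
erf(0.0778) = 0.0876
CDF = 0.5438
Percentile rank = 0.5438 * 100 = 54.38

54.38


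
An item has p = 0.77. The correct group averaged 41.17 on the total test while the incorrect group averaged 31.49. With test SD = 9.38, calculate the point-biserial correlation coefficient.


q = 1 - p = 0.23
rpb = ((M1 - M0) / SD) * sqrt(p * q)
rpb = ((41.17 - 31.49) / 9.38) * sqrt(0.77 * 0.23)
rpb = 0.4343

0.4343


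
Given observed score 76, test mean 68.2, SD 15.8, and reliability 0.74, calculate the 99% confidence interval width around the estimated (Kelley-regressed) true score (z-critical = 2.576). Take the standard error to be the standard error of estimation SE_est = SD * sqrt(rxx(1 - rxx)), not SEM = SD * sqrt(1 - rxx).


True score estimate = 0.74*76 + 0.26*68.2 = 73.972
SE_est = SD * sqrt(rxx * (1 - rxx)) = 15.8 * sqrt(0.74 * 0.26) = 15.8 * sqrt(0.1924) = 6.930421
CI = T_est +/- z * SE_est, so width = 2 * z * SE_est = 2 * 2.576 * 6.930421
Width = 35.7055

35.7055


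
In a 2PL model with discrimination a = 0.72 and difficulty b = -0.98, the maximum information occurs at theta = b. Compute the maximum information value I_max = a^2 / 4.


For 2PL, max info at theta = b = -0.98
I_max = a^2 / 4 = 0.72^2 / 4
= 0.5184 / 4
I_max = 0.1296

0.1296


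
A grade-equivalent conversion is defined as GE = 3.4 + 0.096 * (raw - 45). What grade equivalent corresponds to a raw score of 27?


raw - median = 27 - 45 = -18
slope * diff = 0.096 * -18 = -1.728
GE = 3.4 + -1.728
GE = 1.672

1.672


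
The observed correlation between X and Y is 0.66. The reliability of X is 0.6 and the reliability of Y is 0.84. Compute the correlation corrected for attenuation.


r_corrected = rxy / sqrt(rxx * ryy)
= 0.66 / sqrt(0.6 * 0.84)
= 0.66 / sqrt(0.504)
= 0.66 / 0.70993
r_corrected = 0.9297

0.9297


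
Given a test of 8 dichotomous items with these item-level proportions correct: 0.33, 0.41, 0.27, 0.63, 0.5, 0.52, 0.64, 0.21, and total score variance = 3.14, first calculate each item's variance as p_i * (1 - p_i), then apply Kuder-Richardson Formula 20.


For each item, compute p_i * q_i:
  Item 1: 0.33 * 0.67 = 0.2211
  Item 2: 0.41 * 0.59 = 0.2419
  Item 3: 0.27 * 0.73 = 0.1971
  Item 4: 0.63 * 0.37 = 0.2331
  Item 5: 0.5 * 0.5 = 0.25
  Item 6: 0.52 * 0.48 = 0.2496
  Item 7: 0.64 * 0.36 = 0.2304
  Item 8: 0.21 * 0.79 = 0.1659
Sum(p_i * q_i) = 0.2211 + 0.2419 + 0.1971 + 0.2331 + 0.25 + 0.2496 + 0.2304 + 0.1659 = 1.7891
KR-20 = (k/(k-1)) * (1 - Sum(p_i*q_i) / Var_total)
= (8/7) * (1 - 1.7891/3.14)
= 1.1429 * 0.4302
KR-20 = 0.4917

0.4917


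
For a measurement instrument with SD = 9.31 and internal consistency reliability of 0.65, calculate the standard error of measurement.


SEM = SD * sqrt(1 - rxx)
SEM = 9.31 * sqrt(1 - 0.65)
SEM = 9.31 * sqrt(0.35) = 9.31 * 0.591608
SEM = 5.5079

5.5079


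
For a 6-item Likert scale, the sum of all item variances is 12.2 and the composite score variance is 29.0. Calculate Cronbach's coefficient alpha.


alpha = (k/(k-1)) * (1 - sum(si^2)/s_total^2)
= (6/5) * (1 - 12.2/29.0)
alpha = 0.6952

0.6952


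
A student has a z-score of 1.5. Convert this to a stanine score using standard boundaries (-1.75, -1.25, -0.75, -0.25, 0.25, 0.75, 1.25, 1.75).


Stanine boundaries: [-1.75, -1.25, -0.75, -0.25, 0.25, 0.75, 1.25, 1.75]
z = 1.5
Check each boundary:
  z >= -1.75 -> could be stanine 2
  z >= -1.25 -> could be stanine 3
  z >= -0.75 -> could be stanine 4
  z >= -0.25 -> could be stanine 5
  z >= 0.25 -> could be stanine 6
  z >= 0.75 -> could be stanine 7
  z >= 1.25 -> could be stanine 8
  z < 1.75
Highest qualifying boundary gives stanine = 8

8


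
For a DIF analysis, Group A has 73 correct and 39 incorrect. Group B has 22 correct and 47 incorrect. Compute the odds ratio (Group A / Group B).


Odds_A = 73/39 = 1.8718
Odds_B = 22/47 = 0.4681
OR = Odds_A / Odds_B = 1.8718 / 0.4681
Exactly, OR = (73 * 47) / (39 * 22) = 3431 / 858
OR = 3.9988

3.9988
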